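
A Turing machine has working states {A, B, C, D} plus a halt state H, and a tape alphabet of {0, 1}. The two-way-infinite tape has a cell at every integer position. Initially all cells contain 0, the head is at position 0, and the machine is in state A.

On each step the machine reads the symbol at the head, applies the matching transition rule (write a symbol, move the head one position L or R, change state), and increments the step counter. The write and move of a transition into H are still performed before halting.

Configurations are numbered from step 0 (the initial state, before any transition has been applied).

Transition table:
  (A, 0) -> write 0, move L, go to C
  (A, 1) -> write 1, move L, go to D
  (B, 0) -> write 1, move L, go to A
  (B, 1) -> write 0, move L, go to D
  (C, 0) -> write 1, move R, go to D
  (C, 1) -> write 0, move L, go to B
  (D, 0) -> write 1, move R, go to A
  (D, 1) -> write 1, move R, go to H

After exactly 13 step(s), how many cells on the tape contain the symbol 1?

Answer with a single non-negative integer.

Step 1: in state A at pos 0, read 0 -> (A,0)->write 0,move L,goto C. Now: state=C, head=-1, tape[-2..1]=0000 (head:  ^)
Step 2: in state C at pos -1, read 0 -> (C,0)->write 1,move R,goto D. Now: state=D, head=0, tape[-2..1]=0100 (head:   ^)
Step 3: in state D at pos 0, read 0 -> (D,0)->write 1,move R,goto A. Now: state=A, head=1, tape[-2..2]=01100 (head:    ^)
Step 4: in state A at pos 1, read 0 -> (A,0)->write 0,move L,goto C. Now: state=C, head=0, tape[-2..2]=01100 (head:   ^)
Step 5: in state C at pos 0, read 1 -> (C,1)->write 0,move L,goto B. Now: state=B, head=-1, tape[-2..2]=01000 (head:  ^)
Step 6: in state B at pos -1, read 1 -> (B,1)->write 0,move L,goto D. Now: state=D, head=-2, tape[-3..2]=000000 (head:  ^)
Step 7: in state D at pos -2, read 0 -> (D,0)->write 1,move R,goto A. Now: state=A, head=-1, tape[-3..2]=010000 (head:   ^)
Step 8: in state A at pos -1, read 0 -> (A,0)->write 0,move L,goto C. Now: state=C, head=-2, tape[-3..2]=010000 (head:  ^)
Step 9: in state C at pos -2, read 1 -> (C,1)->write 0,move L,goto B. Now: state=B, head=-3, tape[-4..2]=0000000 (head:  ^)
Step 10: in state B at pos -3, read 0 -> (B,0)->write 1,move L,goto A. Now: state=A, head=-4, tape[-5..2]=00100000 (head:  ^)
Step 11: in state A at pos -4, read 0 -> (A,0)->write 0,move L,goto C. Now: state=C, head=-5, tape[-6..2]=000100000 (head:  ^)
Step 12: in state C at pos -5, read 0 -> (C,0)->write 1,move R,goto D. Now: state=D, head=-4, tape[-6..2]=010100000 (head:   ^)
Step 13: in state D at pos -4, read 0 -> (D,0)->write 1,move R,goto A. Now: state=A, head=-3, tape[-6..2]=011100000 (head:    ^)
Cells containing 1 after step 13: {-5, -4, -3} -> 3 cell(s)

Answer: 3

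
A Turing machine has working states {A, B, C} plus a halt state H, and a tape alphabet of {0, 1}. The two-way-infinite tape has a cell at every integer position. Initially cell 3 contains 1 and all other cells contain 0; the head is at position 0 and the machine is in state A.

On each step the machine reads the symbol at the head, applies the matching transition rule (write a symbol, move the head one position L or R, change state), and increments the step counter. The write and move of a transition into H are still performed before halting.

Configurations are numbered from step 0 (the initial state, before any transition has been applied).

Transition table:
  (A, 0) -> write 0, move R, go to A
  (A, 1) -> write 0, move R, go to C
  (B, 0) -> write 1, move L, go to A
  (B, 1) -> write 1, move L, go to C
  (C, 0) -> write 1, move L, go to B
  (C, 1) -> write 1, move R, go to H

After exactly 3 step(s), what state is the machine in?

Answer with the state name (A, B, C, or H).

Answer: A

Derivation:
Step 1: in state A at pos 0, read 0 -> (A,0)->write 0,move R,goto A. Now: state=A, head=1, tape[-1..4]=000010 (head:   ^)
Step 2: in state A at pos 1, read 0 -> (A,0)->write 0,move R,goto A. Now: state=A, head=2, tape[-1..4]=000010 (head:    ^)
Step 3: in state A at pos 2, read 0 -> (A,0)->write 0,move R,goto A. Now: state=A, head=3, tape[-1..4]=000010 (head:     ^)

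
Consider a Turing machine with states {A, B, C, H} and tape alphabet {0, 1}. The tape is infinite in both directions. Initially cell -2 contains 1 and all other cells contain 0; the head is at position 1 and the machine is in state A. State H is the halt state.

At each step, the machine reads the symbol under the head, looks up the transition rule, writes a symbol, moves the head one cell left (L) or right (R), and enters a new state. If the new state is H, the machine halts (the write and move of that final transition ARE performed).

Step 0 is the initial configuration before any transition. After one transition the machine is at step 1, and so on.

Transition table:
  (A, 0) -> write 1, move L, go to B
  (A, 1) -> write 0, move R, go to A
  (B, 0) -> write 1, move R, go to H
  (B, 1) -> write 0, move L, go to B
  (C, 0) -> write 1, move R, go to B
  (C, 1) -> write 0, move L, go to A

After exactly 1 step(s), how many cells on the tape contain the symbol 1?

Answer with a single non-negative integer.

Step 1: in state A at pos 1, read 0 -> (A,0)->write 1,move L,goto B. Now: state=B, head=0, tape[-3..2]=010010 (head:    ^)
Cells containing 1 after step 1: {-2, 1} -> 2 cell(s)

Answer: 2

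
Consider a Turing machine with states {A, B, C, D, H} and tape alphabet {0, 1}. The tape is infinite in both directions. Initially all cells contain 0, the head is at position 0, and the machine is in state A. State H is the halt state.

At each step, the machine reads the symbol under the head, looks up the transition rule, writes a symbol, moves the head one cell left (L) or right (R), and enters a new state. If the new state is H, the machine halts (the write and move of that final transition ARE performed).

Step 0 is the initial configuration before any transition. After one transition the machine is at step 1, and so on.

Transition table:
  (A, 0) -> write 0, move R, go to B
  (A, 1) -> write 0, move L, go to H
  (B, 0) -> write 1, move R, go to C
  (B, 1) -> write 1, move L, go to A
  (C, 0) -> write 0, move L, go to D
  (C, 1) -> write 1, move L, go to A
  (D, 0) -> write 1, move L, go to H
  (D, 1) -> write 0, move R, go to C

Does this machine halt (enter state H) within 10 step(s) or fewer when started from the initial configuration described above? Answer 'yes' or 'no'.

Answer: yes

Derivation:
Step 1: in state A at pos 0, read 0 -> (A,0)->write 0,move R,goto B. Now: state=B, head=1, tape[-1..2]=0000 (head:   ^)
Step 2: in state B at pos 1, read 0 -> (B,0)->write 1,move R,goto C. Now: state=C, head=2, tape[-1..3]=00100 (head:    ^)
Step 3: in state C at pos 2, read 0 -> (C,0)->write 0,move L,goto D. Now: state=D, head=1, tape[-1..3]=00100 (head:   ^)
Step 4: in state D at pos 1, read 1 -> (D,1)->write 0,move R,goto C. Now: state=C, head=2, tape[-1..3]=00000 (head:    ^)
Step 5: in state C at pos 2, read 0 -> (C,0)->write 0,move L,goto D. Now: state=D, head=1, tape[-1..3]=00000 (head:   ^)
Step 6: in state D at pos 1, read 0 -> (D,0)->write 1,move L,goto H. Now: state=H, head=0, tape[-1..3]=00100 (head:  ^)
State H reached at step 6; 6 <= 10 -> yes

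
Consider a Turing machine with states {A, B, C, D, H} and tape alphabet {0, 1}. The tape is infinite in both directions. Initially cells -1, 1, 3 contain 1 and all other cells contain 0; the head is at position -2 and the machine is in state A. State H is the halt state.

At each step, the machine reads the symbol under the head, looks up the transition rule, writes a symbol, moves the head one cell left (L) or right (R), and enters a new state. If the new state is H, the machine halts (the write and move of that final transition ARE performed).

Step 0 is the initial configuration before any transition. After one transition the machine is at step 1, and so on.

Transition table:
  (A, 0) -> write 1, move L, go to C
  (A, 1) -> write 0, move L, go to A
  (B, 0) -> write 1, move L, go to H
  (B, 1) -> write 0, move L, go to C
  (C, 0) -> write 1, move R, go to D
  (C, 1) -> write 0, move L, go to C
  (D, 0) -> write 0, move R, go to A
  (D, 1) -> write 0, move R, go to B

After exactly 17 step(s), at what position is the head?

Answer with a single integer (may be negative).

Step 1: in state A at pos -2, read 0 -> (A,0)->write 1,move L,goto C. Now: state=C, head=-3, tape[-4..4]=001101010 (head:  ^)
Step 2: in state C at pos -3, read 0 -> (C,0)->write 1,move R,goto D. Now: state=D, head=-2, tape[-4..4]=011101010 (head:   ^)
Step 3: in state D at pos -2, read 1 -> (D,1)->write 0,move R,goto B. Now: state=B, head=-1, tape[-4..4]=010101010 (head:    ^)
Step 4: in state B at pos -1, read 1 -> (B,1)->write 0,move L,goto C. Now: state=C, head=-2, tape[-4..4]=010001010 (head:   ^)
Step 5: in state C at pos -2, read 0 -> (C,0)->write 1,move R,goto D. Now: state=D, head=-1, tape[-4..4]=011001010 (head:    ^)
Step 6: in state D at pos -1, read 0 -> (D,0)->write 0,move R,goto A. Now: state=A, head=0, tape[-4..4]=011001010 (head:     ^)
Step 7: in state A at pos 0, read 0 -> (A,0)->write 1,move L,goto C. Now: state=C, head=-1, tape[-4..4]=011011010 (head:    ^)
Step 8: in state C at pos -1, read 0 -> (C,0)->write 1,move R,goto D. Now: state=D, head=0, tape[-4..4]=011111010 (head:     ^)
Step 9: in state D at pos 0, read 1 -> (D,1)->write 0,move R,goto B. Now: state=B, head=1, tape[-4..4]=011101010 (head:      ^)
Step 10: in state B at pos 1, read 1 -> (B,1)->write 0,move L,goto C. Now: state=C, head=0, tape[-4..4]=011100010 (head:     ^)
Step 11: in state C at pos 0, read 0 -> (C,0)->write 1,move R,goto D. Now: state=D, head=1, tape[-4..4]=011110010 (head:      ^)
Step 12: in state D at pos 1, read 0 -> (D,0)->write 0,move R,goto A. Now: state=A, head=2, tape[-4..4]=011110010 (head:       ^)
Step 13: in state A at pos 2, read 0 -> (A,0)->write 1,move L,goto C. Now: state=C, head=1, tape[-4..4]=011110110 (head:      ^)
Step 14: in state C at pos 1, read 0 -> (C,0)->write 1,move R,goto D. Now: state=D, head=2, tape[-4..4]=011111110 (head:       ^)
Step 15: in state D at pos 2, read 1 -> (D,1)->write 0,move R,goto B. Now: state=B, head=3, tape[-4..4]=011111010 (head:        ^)
Step 16: in state B at pos 3, read 1 -> (B,1)->write 0,move L,goto C. Now: state=C, head=2, tape[-4..4]=011111000 (head:       ^)
Step 17: in state C at pos 2, read 0 -> (C,0)->write 1,move R,goto D. Now: state=D, head=3, tape[-4..4]=011111100 (head:        ^)

Answer: 3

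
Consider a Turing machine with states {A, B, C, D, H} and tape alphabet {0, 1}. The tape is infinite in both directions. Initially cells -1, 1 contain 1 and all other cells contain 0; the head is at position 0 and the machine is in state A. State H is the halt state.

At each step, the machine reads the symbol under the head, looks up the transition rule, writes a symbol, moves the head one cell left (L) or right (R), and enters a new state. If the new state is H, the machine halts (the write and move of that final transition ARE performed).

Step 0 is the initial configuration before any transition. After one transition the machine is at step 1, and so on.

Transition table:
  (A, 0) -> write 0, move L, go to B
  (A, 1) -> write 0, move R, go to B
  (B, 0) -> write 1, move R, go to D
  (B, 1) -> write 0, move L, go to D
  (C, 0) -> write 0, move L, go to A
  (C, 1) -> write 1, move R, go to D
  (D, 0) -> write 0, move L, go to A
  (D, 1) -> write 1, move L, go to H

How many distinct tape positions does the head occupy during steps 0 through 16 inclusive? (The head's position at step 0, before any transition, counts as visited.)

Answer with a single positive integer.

Answer: 5

Derivation:
Step 1: in state A at pos 0, read 0 -> (A,0)->write 0,move L,goto B. Now: state=B, head=-1, tape[-2..2]=01010 (head:  ^)
Step 2: in state B at pos -1, read 1 -> (B,1)->write 0,move L,goto D. Now: state=D, head=-2, tape[-3..2]=000010 (head:  ^)
Step 3: in state D at pos -2, read 0 -> (D,0)->write 0,move L,goto A. Now: state=A, head=-3, tape[-4..2]=0000010 (head:  ^)
Step 4: in state A at pos -3, read 0 -> (A,0)->write 0,move L,goto B. Now: state=B, head=-4, tape[-5..2]=00000010 (head:  ^)
Step 5: in state B at pos -4, read 0 -> (B,0)->write 1,move R,goto D. Now: state=D, head=-3, tape[-5..2]=01000010 (head:   ^)
Step 6: in state D at pos -3, read 0 -> (D,0)->write 0,move L,goto A. Now: state=A, head=-4, tape[-5..2]=01000010 (head:  ^)
Step 7: in state A at pos -4, read 1 -> (A,1)->write 0,move R,goto B. Now: state=B, head=-3, tape[-5..2]=00000010 (head:   ^)
Step 8: in state B at pos -3, read 0 -> (B,0)->write 1,move R,goto D. Now: state=D, head=-2, tape[-5..2]=00100010 (head:    ^)
Step 9: in state D at pos -2, read 0 -> (D,0)->write 0,move L,goto A. Now: state=A, head=-3, tape[-5..2]=00100010 (head:   ^)
Step 10: in state A at pos -3, read 1 -> (A,1)->write 0,move R,goto B. Now: state=B, head=-2, tape[-5..2]=00000010 (head:    ^)
Step 11: in state B at pos -2, read 0 -> (B,0)->write 1,move R,goto D. Now: state=D, head=-1, tape[-5..2]=00010010 (head:     ^)
Step 12: in state D at pos -1, read 0 -> (D,0)->write 0,move L,goto A. Now: state=A, head=-2, tape[-5..2]=00010010 (head:    ^)
Step 13: in state A at pos -2, read 1 -> (A,1)->write 0,move R,goto B. Now: state=B, head=-1, tape[-5..2]=00000010 (head:     ^)
Step 14: in state B at pos -1, read 0 -> (B,0)->write 1,move R,goto D. Now: state=D, head=0, tape[-5..2]=00001010 (head:      ^)
Step 15: in state D at pos 0, read 0 -> (D,0)->write 0,move L,goto A. Now: state=A, head=-1, tape[-5..2]=00001010 (head:     ^)
Step 16: in state A at pos -1, read 1 -> (A,1)->write 0,move R,goto B. Now: state=B, head=0, tape[-5..2]=00000010 (head:      ^)
Head positions at steps 0..16: starting at 0, distinct positions visited = {-4, -3, -2, -1, 0} -> 5 position(s)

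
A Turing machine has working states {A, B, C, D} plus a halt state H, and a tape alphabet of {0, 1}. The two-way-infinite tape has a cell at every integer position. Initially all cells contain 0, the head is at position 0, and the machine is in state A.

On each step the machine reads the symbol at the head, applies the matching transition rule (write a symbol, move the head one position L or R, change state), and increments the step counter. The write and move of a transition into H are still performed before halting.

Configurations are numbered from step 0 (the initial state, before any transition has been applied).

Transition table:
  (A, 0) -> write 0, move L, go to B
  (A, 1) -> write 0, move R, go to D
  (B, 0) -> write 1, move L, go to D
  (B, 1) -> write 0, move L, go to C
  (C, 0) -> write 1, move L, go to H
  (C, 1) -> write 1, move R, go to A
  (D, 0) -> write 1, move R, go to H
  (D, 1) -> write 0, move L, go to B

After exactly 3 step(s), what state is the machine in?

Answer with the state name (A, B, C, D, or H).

Step 1: in state A at pos 0, read 0 -> (A,0)->write 0,move L,goto B. Now: state=B, head=-1, tape[-2..1]=0000 (head:  ^)
Step 2: in state B at pos -1, read 0 -> (B,0)->write 1,move L,goto D. Now: state=D, head=-2, tape[-3..1]=00100 (head:  ^)
Step 3: in state D at pos -2, read 0 -> (D,0)->write 1,move R,goto H. Now: state=H, head=-1, tape[-3..1]=01100 (head:   ^)

Answer: H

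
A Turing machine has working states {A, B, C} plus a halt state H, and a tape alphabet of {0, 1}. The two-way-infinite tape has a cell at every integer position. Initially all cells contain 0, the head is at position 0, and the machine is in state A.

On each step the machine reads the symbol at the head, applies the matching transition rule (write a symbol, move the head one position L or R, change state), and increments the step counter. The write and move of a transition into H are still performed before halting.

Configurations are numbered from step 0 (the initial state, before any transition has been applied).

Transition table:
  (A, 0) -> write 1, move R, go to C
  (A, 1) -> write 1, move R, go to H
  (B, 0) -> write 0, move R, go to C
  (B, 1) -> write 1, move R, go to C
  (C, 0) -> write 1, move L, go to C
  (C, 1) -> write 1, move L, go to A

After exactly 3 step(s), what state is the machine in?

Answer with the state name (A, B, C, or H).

Answer: A

Derivation:
Step 1: in state A at pos 0, read 0 -> (A,0)->write 1,move R,goto C. Now: state=C, head=1, tape[-1..2]=0100 (head:   ^)
Step 2: in state C at pos 1, read 0 -> (C,0)->write 1,move L,goto C. Now: state=C, head=0, tape[-1..2]=0110 (head:  ^)
Step 3: in state C at pos 0, read 1 -> (C,1)->write 1,move L,goto A. Now: state=A, head=-1, tape[-2..2]=00110 (head:  ^)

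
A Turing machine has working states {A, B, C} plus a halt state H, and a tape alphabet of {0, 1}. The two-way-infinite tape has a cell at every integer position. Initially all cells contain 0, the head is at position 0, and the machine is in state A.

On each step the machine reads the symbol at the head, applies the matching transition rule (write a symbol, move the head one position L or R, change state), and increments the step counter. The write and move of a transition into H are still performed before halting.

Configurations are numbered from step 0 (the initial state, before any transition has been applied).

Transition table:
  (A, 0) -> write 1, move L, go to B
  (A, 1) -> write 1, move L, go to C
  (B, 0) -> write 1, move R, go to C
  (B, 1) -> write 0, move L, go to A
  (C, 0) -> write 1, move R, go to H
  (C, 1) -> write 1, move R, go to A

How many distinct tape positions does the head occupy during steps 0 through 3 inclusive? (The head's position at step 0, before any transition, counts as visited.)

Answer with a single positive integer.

Step 1: in state A at pos 0, read 0 -> (A,0)->write 1,move L,goto B. Now: state=B, head=-1, tape[-2..1]=0010 (head:  ^)
Step 2: in state B at pos -1, read 0 -> (B,0)->write 1,move R,goto C. Now: state=C, head=0, tape[-2..1]=0110 (head:   ^)
Step 3: in state C at pos 0, read 1 -> (C,1)->write 1,move R,goto A. Now: state=A, head=1, tape[-2..2]=01100 (head:    ^)
Head positions at steps 0..3: starting at 0, distinct positions visited = {-1, 0, 1} -> 3 position(s)

Answer: 3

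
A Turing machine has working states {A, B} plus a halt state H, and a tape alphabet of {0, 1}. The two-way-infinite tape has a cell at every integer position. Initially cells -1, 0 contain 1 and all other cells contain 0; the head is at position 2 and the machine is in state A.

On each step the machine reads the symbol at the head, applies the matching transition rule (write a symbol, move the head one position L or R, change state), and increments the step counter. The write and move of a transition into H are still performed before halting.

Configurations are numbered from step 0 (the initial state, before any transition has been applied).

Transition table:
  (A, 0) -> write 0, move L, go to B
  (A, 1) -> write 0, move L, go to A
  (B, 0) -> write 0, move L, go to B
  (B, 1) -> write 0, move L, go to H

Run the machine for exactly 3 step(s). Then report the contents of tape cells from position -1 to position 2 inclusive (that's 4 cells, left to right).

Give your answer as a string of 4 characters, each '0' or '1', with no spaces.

Answer: 1000

Derivation:
Step 1: in state A at pos 2, read 0 -> (A,0)->write 0,move L,goto B. Now: state=B, head=1, tape[-2..3]=011000 (head:    ^)
Step 2: in state B at pos 1, read 0 -> (B,0)->write 0,move L,goto B. Now: state=B, head=0, tape[-2..3]=011000 (head:   ^)
Step 3: in state B at pos 0, read 1 -> (B,1)->write 0,move L,goto H. Now: state=H, head=-1, tape[-2..3]=010000 (head:  ^)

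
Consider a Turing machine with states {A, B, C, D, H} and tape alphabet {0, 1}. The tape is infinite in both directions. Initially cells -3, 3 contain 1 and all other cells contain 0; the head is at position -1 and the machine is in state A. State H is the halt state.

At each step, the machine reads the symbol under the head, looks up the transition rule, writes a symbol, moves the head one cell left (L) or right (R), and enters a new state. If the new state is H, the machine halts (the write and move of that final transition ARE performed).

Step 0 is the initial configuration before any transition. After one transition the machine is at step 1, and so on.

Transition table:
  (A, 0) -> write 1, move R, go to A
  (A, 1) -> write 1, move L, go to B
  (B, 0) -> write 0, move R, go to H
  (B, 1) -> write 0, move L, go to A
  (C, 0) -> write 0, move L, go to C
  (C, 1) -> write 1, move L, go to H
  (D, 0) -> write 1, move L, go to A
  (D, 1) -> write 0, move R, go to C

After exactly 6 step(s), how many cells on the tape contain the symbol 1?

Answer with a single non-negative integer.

Answer: 5

Derivation:
Step 1: in state A at pos -1, read 0 -> (A,0)->write 1,move R,goto A. Now: state=A, head=0, tape[-4..4]=010100010 (head:     ^)
Step 2: in state A at pos 0, read 0 -> (A,0)->write 1,move R,goto A. Now: state=A, head=1, tape[-4..4]=010110010 (head:      ^)
Step 3: in state A at pos 1, read 0 -> (A,0)->write 1,move R,goto A. Now: state=A, head=2, tape[-4..4]=010111010 (head:       ^)
Step 4: in state A at pos 2, read 0 -> (A,0)->write 1,move R,goto A. Now: state=A, head=3, tape[-4..4]=010111110 (head:        ^)
Step 5: in state A at pos 3, read 1 -> (A,1)->write 1,move L,goto B. Now: state=B, head=2, tape[-4..4]=010111110 (head:       ^)
Step 6: in state B at pos 2, read 1 -> (B,1)->write 0,move L,goto A. Now: state=A, head=1, tape[-4..4]=010111010 (head:      ^)
Cells containing 1 after step 6: {-3, -1, 0, 1, 3} -> 5 cell(s)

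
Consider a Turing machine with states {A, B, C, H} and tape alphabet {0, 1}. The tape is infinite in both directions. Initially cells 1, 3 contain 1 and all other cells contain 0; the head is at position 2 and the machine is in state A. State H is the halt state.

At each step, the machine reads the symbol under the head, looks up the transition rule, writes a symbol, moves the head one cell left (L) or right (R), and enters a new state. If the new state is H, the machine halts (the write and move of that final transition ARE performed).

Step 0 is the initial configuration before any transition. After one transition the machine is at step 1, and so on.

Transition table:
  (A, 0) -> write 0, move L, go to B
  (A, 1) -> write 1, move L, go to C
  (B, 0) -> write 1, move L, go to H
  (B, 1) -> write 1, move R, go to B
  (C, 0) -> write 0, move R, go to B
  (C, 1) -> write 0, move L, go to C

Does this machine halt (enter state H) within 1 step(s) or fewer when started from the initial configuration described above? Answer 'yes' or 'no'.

Answer: no

Derivation:
Step 1: in state A at pos 2, read 0 -> (A,0)->write 0,move L,goto B. Now: state=B, head=1, tape[0..4]=01010 (head:  ^)
After 1 step(s): state = B (not H) -> not halted within 1 -> no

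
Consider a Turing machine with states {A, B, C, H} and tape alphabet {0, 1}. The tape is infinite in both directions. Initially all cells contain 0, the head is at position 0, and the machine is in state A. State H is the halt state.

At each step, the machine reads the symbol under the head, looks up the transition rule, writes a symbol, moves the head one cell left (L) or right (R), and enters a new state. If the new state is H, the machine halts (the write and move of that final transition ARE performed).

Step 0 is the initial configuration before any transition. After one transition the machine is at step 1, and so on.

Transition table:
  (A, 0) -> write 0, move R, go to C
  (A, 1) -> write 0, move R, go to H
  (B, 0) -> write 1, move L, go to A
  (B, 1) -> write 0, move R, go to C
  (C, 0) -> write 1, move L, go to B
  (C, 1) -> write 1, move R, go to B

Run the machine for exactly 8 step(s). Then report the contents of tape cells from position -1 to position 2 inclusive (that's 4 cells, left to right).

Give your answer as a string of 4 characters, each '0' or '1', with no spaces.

Step 1: in state A at pos 0, read 0 -> (A,0)->write 0,move R,goto C. Now: state=C, head=1, tape[-1..2]=0000 (head:   ^)
Step 2: in state C at pos 1, read 0 -> (C,0)->write 1,move L,goto B. Now: state=B, head=0, tape[-1..2]=0010 (head:  ^)
Step 3: in state B at pos 0, read 0 -> (B,0)->write 1,move L,goto A. Now: state=A, head=-1, tape[-2..2]=00110 (head:  ^)
Step 4: in state A at pos -1, read 0 -> (A,0)->write 0,move R,goto C. Now: state=C, head=0, tape[-2..2]=00110 (head:   ^)
Step 5: in state C at pos 0, read 1 -> (C,1)->write 1,move R,goto B. Now: state=B, head=1, tape[-2..2]=00110 (head:    ^)
Step 6: in state B at pos 1, read 1 -> (B,1)->write 0,move R,goto C. Now: state=C, head=2, tape[-2..3]=001000 (head:     ^)
Step 7: in state C at pos 2, read 0 -> (C,0)->write 1,move L,goto B. Now: state=B, head=1, tape[-2..3]=001010 (head:    ^)
Step 8: in state B at pos 1, read 0 -> (B,0)->write 1,move L,goto A. Now: state=A, head=0, tape[-2..3]=001110 (head:   ^)

Answer: 0111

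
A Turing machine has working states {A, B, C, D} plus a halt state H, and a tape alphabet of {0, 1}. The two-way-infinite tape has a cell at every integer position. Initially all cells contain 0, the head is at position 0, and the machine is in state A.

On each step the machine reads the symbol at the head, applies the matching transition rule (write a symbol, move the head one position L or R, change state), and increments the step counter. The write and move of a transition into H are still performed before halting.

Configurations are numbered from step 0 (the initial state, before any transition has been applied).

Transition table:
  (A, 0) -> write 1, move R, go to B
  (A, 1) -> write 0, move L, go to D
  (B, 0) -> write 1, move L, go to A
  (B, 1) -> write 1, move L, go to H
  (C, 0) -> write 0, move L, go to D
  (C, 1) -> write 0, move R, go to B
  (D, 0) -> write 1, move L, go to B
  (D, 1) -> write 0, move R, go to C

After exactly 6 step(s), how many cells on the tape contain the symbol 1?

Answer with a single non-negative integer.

Answer: 4

Derivation:
Step 1: in state A at pos 0, read 0 -> (A,0)->write 1,move R,goto B. Now: state=B, head=1, tape[-1..2]=0100 (head:   ^)
Step 2: in state B at pos 1, read 0 -> (B,0)->write 1,move L,goto A. Now: state=A, head=0, tape[-1..2]=0110 (head:  ^)
Step 3: in state A at pos 0, read 1 -> (A,1)->write 0,move L,goto D. Now: state=D, head=-1, tape[-2..2]=00010 (head:  ^)
Step 4: in state D at pos -1, read 0 -> (D,0)->write 1,move L,goto B. Now: state=B, head=-2, tape[-3..2]=001010 (head:  ^)
Step 5: in state B at pos -2, read 0 -> (B,0)->write 1,move L,goto A. Now: state=A, head=-3, tape[-4..2]=0011010 (head:  ^)
Step 6: in state A at pos -3, read 0 -> (A,0)->write 1,move R,goto B. Now: state=B, head=-2, tape[-4..2]=0111010 (head:   ^)
Cells containing 1 after step 6: {-3, -2, -1, 1} -> 4 cell(s)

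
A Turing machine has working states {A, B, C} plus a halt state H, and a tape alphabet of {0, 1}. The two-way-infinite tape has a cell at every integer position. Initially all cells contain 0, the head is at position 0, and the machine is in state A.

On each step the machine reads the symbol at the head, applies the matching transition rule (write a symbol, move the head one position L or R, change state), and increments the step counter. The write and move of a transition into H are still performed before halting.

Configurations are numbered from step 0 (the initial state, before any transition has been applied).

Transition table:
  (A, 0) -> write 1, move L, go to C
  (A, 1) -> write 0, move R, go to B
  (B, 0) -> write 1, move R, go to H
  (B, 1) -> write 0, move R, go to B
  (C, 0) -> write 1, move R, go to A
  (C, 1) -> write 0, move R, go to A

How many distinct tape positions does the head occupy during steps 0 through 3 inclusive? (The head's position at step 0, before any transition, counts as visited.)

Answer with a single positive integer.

Answer: 3

Derivation:
Step 1: in state A at pos 0, read 0 -> (A,0)->write 1,move L,goto C. Now: state=C, head=-1, tape[-2..1]=0010 (head:  ^)
Step 2: in state C at pos -1, read 0 -> (C,0)->write 1,move R,goto A. Now: state=A, head=0, tape[-2..1]=0110 (head:   ^)
Step 3: in state A at pos 0, read 1 -> (A,1)->write 0,move R,goto B. Now: state=B, head=1, tape[-2..2]=01000 (head:    ^)
Head positions at steps 0..3: starting at 0, distinct positions visited = {-1, 0, 1} -> 3 position(s)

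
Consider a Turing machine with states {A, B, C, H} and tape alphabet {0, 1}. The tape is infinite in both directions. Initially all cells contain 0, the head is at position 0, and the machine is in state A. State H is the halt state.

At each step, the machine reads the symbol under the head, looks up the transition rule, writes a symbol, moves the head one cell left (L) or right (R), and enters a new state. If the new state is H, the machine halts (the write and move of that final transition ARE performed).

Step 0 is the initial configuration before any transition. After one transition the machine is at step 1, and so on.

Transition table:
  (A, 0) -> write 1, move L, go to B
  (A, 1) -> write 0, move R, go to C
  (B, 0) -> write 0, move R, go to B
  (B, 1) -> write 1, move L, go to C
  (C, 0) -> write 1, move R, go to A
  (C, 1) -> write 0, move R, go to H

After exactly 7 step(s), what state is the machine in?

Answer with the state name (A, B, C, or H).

Answer: B

Derivation:
Step 1: in state A at pos 0, read 0 -> (A,0)->write 1,move L,goto B. Now: state=B, head=-1, tape[-2..1]=0010 (head:  ^)
Step 2: in state B at pos -1, read 0 -> (B,0)->write 0,move R,goto B. Now: state=B, head=0, tape[-2..1]=0010 (head:   ^)
Step 3: in state B at pos 0, read 1 -> (B,1)->write 1,move L,goto C. Now: state=C, head=-1, tape[-2..1]=0010 (head:  ^)
Step 4: in state C at pos -1, read 0 -> (C,0)->write 1,move R,goto A. Now: state=A, head=0, tape[-2..1]=0110 (head:   ^)
Step 5: in state A at pos 0, read 1 -> (A,1)->write 0,move R,goto C. Now: state=C, head=1, tape[-2..2]=01000 (head:    ^)
Step 6: in state C at pos 1, read 0 -> (C,0)->write 1,move R,goto A. Now: state=A, head=2, tape[-2..3]=010100 (head:     ^)
Step 7: in state A at pos 2, read 0 -> (A,0)->write 1,move L,goto B. Now: state=B, head=1, tape[-2..3]=010110 (head:    ^)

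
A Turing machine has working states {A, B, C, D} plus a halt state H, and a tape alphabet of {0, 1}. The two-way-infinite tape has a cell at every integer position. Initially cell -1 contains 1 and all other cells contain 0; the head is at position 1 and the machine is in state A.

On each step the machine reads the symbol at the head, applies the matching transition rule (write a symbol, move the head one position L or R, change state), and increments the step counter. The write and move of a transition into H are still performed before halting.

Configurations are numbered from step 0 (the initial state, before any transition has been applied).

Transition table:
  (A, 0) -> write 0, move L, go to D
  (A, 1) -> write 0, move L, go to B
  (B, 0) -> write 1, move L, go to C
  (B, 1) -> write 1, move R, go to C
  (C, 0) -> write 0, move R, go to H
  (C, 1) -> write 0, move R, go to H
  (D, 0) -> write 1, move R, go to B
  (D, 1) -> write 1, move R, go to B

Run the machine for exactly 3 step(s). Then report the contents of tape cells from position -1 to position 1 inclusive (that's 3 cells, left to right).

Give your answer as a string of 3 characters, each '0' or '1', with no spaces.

Step 1: in state A at pos 1, read 0 -> (A,0)->write 0,move L,goto D. Now: state=D, head=0, tape[-2..2]=01000 (head:   ^)
Step 2: in state D at pos 0, read 0 -> (D,0)->write 1,move R,goto B. Now: state=B, head=1, tape[-2..2]=01100 (head:    ^)
Step 3: in state B at pos 1, read 0 -> (B,0)->write 1,move L,goto C. Now: state=C, head=0, tape[-2..2]=01110 (head:   ^)

Answer: 111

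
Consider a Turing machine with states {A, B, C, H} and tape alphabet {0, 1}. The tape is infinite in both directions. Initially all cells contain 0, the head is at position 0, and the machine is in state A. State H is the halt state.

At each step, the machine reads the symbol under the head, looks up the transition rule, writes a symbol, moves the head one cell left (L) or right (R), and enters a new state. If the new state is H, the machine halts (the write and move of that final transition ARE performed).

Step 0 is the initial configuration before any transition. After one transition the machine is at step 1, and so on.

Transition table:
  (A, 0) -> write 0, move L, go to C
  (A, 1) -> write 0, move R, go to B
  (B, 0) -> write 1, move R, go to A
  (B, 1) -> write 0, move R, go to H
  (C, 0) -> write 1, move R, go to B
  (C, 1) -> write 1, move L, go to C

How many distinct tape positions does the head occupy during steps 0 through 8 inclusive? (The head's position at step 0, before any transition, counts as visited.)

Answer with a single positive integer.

Answer: 4

Derivation:
Step 1: in state A at pos 0, read 0 -> (A,0)->write 0,move L,goto C. Now: state=C, head=-1, tape[-2..1]=0000 (head:  ^)
Step 2: in state C at pos -1, read 0 -> (C,0)->write 1,move R,goto B. Now: state=B, head=0, tape[-2..1]=0100 (head:   ^)
Step 3: in state B at pos 0, read 0 -> (B,0)->write 1,move R,goto A. Now: state=A, head=1, tape[-2..2]=01100 (head:    ^)
Step 4: in state A at pos 1, read 0 -> (A,0)->write 0,move L,goto C. Now: state=C, head=0, tape[-2..2]=01100 (head:   ^)
Step 5: in state C at pos 0, read 1 -> (C,1)->write 1,move L,goto C. Now: state=C, head=-1, tape[-2..2]=01100 (head:  ^)
Step 6: in state C at pos -1, read 1 -> (C,1)->write 1,move L,goto C. Now: state=C, head=-2, tape[-3..2]=001100 (head:  ^)
Step 7: in state C at pos -2, read 0 -> (C,0)->write 1,move R,goto B. Now: state=B, head=-1, tape[-3..2]=011100 (head:   ^)
Step 8: in state B at pos -1, read 1 -> (B,1)->write 0,move R,goto H. Now: state=H, head=0, tape[-3..2]=010100 (head:    ^)
Head positions at steps 0..8: starting at 0, distinct positions visited = {-2, -1, 0, 1} -> 4 position(s)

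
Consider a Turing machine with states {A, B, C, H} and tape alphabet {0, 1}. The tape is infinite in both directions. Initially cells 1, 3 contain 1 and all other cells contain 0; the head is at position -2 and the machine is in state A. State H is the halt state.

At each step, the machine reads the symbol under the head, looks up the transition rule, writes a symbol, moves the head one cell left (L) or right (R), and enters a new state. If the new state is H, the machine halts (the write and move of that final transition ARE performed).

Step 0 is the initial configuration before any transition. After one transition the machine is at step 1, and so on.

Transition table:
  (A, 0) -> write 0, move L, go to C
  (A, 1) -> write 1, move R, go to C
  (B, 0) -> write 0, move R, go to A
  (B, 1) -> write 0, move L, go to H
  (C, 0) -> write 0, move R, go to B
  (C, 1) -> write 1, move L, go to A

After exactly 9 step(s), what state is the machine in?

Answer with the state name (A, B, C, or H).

Answer: A

Derivation:
Step 1: in state A at pos -2, read 0 -> (A,0)->write 0,move L,goto C. Now: state=C, head=-3, tape[-4..4]=000001010 (head:  ^)
Step 2: in state C at pos -3, read 0 -> (C,0)->write 0,move R,goto B. Now: state=B, head=-2, tape[-4..4]=000001010 (head:   ^)
Step 3: in state B at pos -2, read 0 -> (B,0)->write 0,move R,goto A. Now: state=A, head=-1, tape[-4..4]=000001010 (head:    ^)
Step 4: in state A at pos -1, read 0 -> (A,0)->write 0,move L,goto C. Now: state=C, head=-2, tape[-4..4]=000001010 (head:   ^)
Step 5: in state C at pos -2, read 0 -> (C,0)->write 0,move R,goto B. Now: state=B, head=-1, tape[-4..4]=000001010 (head:    ^)
Step 6: in state B at pos -1, read 0 -> (B,0)->write 0,move R,goto A. Now: state=A, head=0, tape[-4..4]=000001010 (head:     ^)
Step 7: in state A at pos 0, read 0 -> (A,0)->write 0,move L,goto C. Now: state=C, head=-1, tape[-4..4]=000001010 (head:    ^)
Step 8: in state C at pos -1, read 0 -> (C,0)->write 0,move R,goto B. Now: state=B, head=0, tape[-4..4]=000001010 (head:     ^)
Step 9: in state B at pos 0, read 0 -> (B,0)->write 0,move R,goto A. Now: state=A, head=1, tape[-4..4]=000001010 (head:      ^)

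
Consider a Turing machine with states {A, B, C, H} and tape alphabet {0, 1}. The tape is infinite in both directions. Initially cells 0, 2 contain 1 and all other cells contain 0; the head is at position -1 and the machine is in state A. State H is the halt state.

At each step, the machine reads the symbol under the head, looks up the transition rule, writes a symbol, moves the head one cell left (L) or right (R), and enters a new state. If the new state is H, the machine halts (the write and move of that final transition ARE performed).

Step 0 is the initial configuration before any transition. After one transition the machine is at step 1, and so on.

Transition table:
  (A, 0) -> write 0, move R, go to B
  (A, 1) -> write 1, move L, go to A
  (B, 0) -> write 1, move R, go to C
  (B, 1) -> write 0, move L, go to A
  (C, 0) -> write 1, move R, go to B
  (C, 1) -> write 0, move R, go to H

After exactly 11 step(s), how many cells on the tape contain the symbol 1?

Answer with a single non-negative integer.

Step 1: in state A at pos -1, read 0 -> (A,0)->write 0,move R,goto B. Now: state=B, head=0, tape[-2..3]=001010 (head:   ^)
Step 2: in state B at pos 0, read 1 -> (B,1)->write 0,move L,goto A. Now: state=A, head=-1, tape[-2..3]=000010 (head:  ^)
Step 3: in state A at pos -1, read 0 -> (A,0)->write 0,move R,goto B. Now: state=B, head=0, tape[-2..3]=000010 (head:   ^)
Step 4: in state B at pos 0, read 0 -> (B,0)->write 1,move R,goto C. Now: state=C, head=1, tape[-2..3]=001010 (head:    ^)
Step 5: in state C at pos 1, read 0 -> (C,0)->write 1,move R,goto B. Now: state=B, head=2, tape[-2..3]=001110 (head:     ^)
Step 6: in state B at pos 2, read 1 -> (B,1)->write 0,move L,goto A. Now: state=A, head=1, tape[-2..3]=001100 (head:    ^)
Step 7: in state A at pos 1, read 1 -> (A,1)->write 1,move L,goto A. Now: state=A, head=0, tape[-2..3]=001100 (head:   ^)
Step 8: in state A at pos 0, read 1 -> (A,1)->write 1,move L,goto A. Now: state=A, head=-1, tape[-2..3]=001100 (head:  ^)
Step 9: in state A at pos -1, read 0 -> (A,0)->write 0,move R,goto B. Now: state=B, head=0, tape[-2..3]=001100 (head:   ^)
Step 10: in state B at pos 0, read 1 -> (B,1)->write 0,move L,goto A. Now: state=A, head=-1, tape[-2..3]=000100 (head:  ^)
Step 11: in state A at pos -1, read 0 -> (A,0)->write 0,move R,goto B. Now: state=B, head=0, tape[-2..3]=000100 (head:   ^)
Cells containing 1 after step 11: {1} -> 1 cell(s)

Answer: 1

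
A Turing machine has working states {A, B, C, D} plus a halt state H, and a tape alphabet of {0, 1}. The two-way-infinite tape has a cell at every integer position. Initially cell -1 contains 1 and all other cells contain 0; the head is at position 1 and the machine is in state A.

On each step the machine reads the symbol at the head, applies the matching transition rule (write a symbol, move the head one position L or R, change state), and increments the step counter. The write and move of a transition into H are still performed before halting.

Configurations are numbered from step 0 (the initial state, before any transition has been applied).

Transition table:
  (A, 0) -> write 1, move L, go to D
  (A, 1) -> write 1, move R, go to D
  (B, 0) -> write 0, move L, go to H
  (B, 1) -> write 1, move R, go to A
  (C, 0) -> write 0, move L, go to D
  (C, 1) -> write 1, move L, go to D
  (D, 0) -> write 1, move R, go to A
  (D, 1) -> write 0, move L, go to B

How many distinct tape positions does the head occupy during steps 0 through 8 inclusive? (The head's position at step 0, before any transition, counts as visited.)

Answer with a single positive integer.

Step 1: in state A at pos 1, read 0 -> (A,0)->write 1,move L,goto D. Now: state=D, head=0, tape[-2..2]=01010 (head:   ^)
Step 2: in state D at pos 0, read 0 -> (D,0)->write 1,move R,goto A. Now: state=A, head=1, tape[-2..2]=01110 (head:    ^)
Step 3: in state A at pos 1, read 1 -> (A,1)->write 1,move R,goto D. Now: state=D, head=2, tape[-2..3]=011100 (head:     ^)
Step 4: in state D at pos 2, read 0 -> (D,0)->write 1,move R,goto A. Now: state=A, head=3, tape[-2..4]=0111100 (head:      ^)
Step 5: in state A at pos 3, read 0 -> (A,0)->write 1,move L,goto D. Now: state=D, head=2, tape[-2..4]=0111110 (head:     ^)
Step 6: in state D at pos 2, read 1 -> (D,1)->write 0,move L,goto B. Now: state=B, head=1, tape[-2..4]=0111010 (head:    ^)
Step 7: in state B at pos 1, read 1 -> (B,1)->write 1,move R,goto A. Now: state=A, head=2, tape[-2..4]=0111010 (head:     ^)
Step 8: in state A at pos 2, read 0 -> (A,0)->write 1,move L,goto D. Now: state=D, head=1, tape[-2..4]=0111110 (head:    ^)
Head positions at steps 0..8: starting at 1, distinct positions visited = {0, 1, 2, 3} -> 4 position(s)

Answer: 4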